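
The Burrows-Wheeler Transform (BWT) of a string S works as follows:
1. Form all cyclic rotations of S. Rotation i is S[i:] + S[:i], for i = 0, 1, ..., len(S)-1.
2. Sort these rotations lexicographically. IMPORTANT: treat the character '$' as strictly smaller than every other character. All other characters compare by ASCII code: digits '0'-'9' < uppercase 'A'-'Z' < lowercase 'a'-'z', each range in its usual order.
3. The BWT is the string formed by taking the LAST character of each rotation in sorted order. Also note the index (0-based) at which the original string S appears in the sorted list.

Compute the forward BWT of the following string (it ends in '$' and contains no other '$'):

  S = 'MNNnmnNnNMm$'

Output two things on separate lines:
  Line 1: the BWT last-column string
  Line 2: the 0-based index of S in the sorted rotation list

All 12 rotations (rotation i = S[i:]+S[:i]):
  rot[0] = MNNnmnNnNMm$
  rot[1] = NNnmnNnNMm$M
  rot[2] = NnmnNnNMm$MN
  rot[3] = nmnNnNMm$MNN
  rot[4] = mnNnNMm$MNNn
  rot[5] = nNnNMm$MNNnm
  rot[6] = NnNMm$MNNnmn
  rot[7] = nNMm$MNNnmnN
  rot[8] = NMm$MNNnmnNn
  rot[9] = Mm$MNNnmnNnN
  rot[10] = m$MNNnmnNnNM
  rot[11] = $MNNnmnNnNMm
Sorted (with $ < everything):
  sorted[0] = $MNNnmnNnNMm  (last char: 'm')
  sorted[1] = MNNnmnNnNMm$  (last char: '$')
  sorted[2] = Mm$MNNnmnNnN  (last char: 'N')
  sorted[3] = NMm$MNNnmnNn  (last char: 'n')
  sorted[4] = NNnmnNnNMm$M  (last char: 'M')
  sorted[5] = NnNMm$MNNnmn  (last char: 'n')
  sorted[6] = NnmnNnNMm$MN  (last char: 'N')
  sorted[7] = m$MNNnmnNnNM  (last char: 'M')
  sorted[8] = mnNnNMm$MNNn  (last char: 'n')
  sorted[9] = nNMm$MNNnmnN  (last char: 'N')
  sorted[10] = nNnNMm$MNNnm  (last char: 'm')
  sorted[11] = nmnNnNMm$MNN  (last char: 'N')
Last column: m$NnMnNMnNmN
Original string S is at sorted index 1

Answer: m$NnMnNMnNmN
1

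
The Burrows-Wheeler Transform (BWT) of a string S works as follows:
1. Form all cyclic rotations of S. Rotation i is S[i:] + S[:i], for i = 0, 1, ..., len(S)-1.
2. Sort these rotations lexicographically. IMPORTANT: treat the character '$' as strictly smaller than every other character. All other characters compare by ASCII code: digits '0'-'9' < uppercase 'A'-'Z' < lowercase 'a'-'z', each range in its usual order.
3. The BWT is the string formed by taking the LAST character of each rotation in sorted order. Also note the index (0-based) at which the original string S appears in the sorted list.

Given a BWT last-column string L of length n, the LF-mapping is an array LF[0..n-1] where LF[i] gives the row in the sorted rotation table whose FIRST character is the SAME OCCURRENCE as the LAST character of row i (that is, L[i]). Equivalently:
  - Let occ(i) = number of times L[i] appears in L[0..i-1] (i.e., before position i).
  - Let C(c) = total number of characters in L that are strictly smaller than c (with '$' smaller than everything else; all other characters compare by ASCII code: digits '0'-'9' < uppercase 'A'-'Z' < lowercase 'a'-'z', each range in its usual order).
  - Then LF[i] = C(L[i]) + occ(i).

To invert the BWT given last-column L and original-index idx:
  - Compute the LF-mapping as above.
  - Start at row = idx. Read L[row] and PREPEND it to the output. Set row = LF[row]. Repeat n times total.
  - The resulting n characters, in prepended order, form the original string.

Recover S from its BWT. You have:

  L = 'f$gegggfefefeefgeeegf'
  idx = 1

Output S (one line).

LF mapping: 9 0 15 1 16 17 18 10 2 11 3 12 4 5 13 19 6 7 8 20 14
Walk LF starting at row 1, prepending L[row]:
  step 1: row=1, L[1]='$', prepend. Next row=LF[1]=0
  step 2: row=0, L[0]='f', prepend. Next row=LF[0]=9
  step 3: row=9, L[9]='f', prepend. Next row=LF[9]=11
  step 4: row=11, L[11]='f', prepend. Next row=LF[11]=12
  step 5: row=12, L[12]='e', prepend. Next row=LF[12]=4
  step 6: row=4, L[4]='g', prepend. Next row=LF[4]=16
  step 7: row=16, L[16]='e', prepend. Next row=LF[16]=6
  step 8: row=6, L[6]='g', prepend. Next row=LF[6]=18
  step 9: row=18, L[18]='e', prepend. Next row=LF[18]=8
  step 10: row=8, L[8]='e', prepend. Next row=LF[8]=2
  step 11: row=2, L[2]='g', prepend. Next row=LF[2]=15
  step 12: row=15, L[15]='g', prepend. Next row=LF[15]=19
  step 13: row=19, L[19]='g', prepend. Next row=LF[19]=20
  step 14: row=20, L[20]='f', prepend. Next row=LF[20]=14
  step 15: row=14, L[14]='f', prepend. Next row=LF[14]=13
  step 16: row=13, L[13]='e', prepend. Next row=LF[13]=5
  step 17: row=5, L[5]='g', prepend. Next row=LF[5]=17
  step 18: row=17, L[17]='e', prepend. Next row=LF[17]=7
  step 19: row=7, L[7]='f', prepend. Next row=LF[7]=10
  step 20: row=10, L[10]='e', prepend. Next row=LF[10]=3
  step 21: row=3, L[3]='e', prepend. Next row=LF[3]=1
Reversed output: eefegeffgggeegegefff$

Answer: eefegeffgggeegegefff$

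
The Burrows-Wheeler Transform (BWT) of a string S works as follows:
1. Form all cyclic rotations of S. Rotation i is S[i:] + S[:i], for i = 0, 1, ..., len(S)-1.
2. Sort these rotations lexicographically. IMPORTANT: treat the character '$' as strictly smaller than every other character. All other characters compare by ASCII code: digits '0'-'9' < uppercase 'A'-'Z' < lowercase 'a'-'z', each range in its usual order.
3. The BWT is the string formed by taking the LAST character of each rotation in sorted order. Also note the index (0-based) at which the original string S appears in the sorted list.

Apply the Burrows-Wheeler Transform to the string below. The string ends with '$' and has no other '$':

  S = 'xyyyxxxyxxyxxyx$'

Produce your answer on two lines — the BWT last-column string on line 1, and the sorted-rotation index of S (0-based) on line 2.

Answer: xyyyyxxxx$xyxxyx
9

Derivation:
All 16 rotations (rotation i = S[i:]+S[:i]):
  rot[0] = xyyyxxxyxxyxxyx$
  rot[1] = yyyxxxyxxyxxyx$x
  rot[2] = yyxxxyxxyxxyx$xy
  rot[3] = yxxxyxxyxxyx$xyy
  rot[4] = xxxyxxyxxyx$xyyy
  rot[5] = xxyxxyxxyx$xyyyx
  rot[6] = xyxxyxxyx$xyyyxx
  rot[7] = yxxyxxyx$xyyyxxx
  rot[8] = xxyxxyx$xyyyxxxy
  rot[9] = xyxxyx$xyyyxxxyx
  rot[10] = yxxyx$xyyyxxxyxx
  rot[11] = xxyx$xyyyxxxyxxy
  rot[12] = xyx$xyyyxxxyxxyx
  rot[13] = yx$xyyyxxxyxxyxx
  rot[14] = x$xyyyxxxyxxyxxy
  rot[15] = $xyyyxxxyxxyxxyx
Sorted (with $ < everything):
  sorted[0] = $xyyyxxxyxxyxxyx  (last char: 'x')
  sorted[1] = x$xyyyxxxyxxyxxy  (last char: 'y')
  sorted[2] = xxxyxxyxxyx$xyyy  (last char: 'y')
  sorted[3] = xxyx$xyyyxxxyxxy  (last char: 'y')
  sorted[4] = xxyxxyx$xyyyxxxy  (last char: 'y')
  sorted[5] = xxyxxyxxyx$xyyyx  (last char: 'x')
  sorted[6] = xyx$xyyyxxxyxxyx  (last char: 'x')
  sorted[7] = xyxxyx$xyyyxxxyx  (last char: 'x')
  sorted[8] = xyxxyxxyx$xyyyxx  (last char: 'x')
  sorted[9] = xyyyxxxyxxyxxyx$  (last char: '$')
  sorted[10] = yx$xyyyxxxyxxyxx  (last char: 'x')
  sorted[11] = yxxxyxxyxxyx$xyy  (last char: 'y')
  sorted[12] = yxxyx$xyyyxxxyxx  (last char: 'x')
  sorted[13] = yxxyxxyx$xyyyxxx  (last char: 'x')
  sorted[14] = yyxxxyxxyxxyx$xy  (last char: 'y')
  sorted[15] = yyyxxxyxxyxxyx$x  (last char: 'x')
Last column: xyyyyxxxx$xyxxyx
Original string S is at sorted index 9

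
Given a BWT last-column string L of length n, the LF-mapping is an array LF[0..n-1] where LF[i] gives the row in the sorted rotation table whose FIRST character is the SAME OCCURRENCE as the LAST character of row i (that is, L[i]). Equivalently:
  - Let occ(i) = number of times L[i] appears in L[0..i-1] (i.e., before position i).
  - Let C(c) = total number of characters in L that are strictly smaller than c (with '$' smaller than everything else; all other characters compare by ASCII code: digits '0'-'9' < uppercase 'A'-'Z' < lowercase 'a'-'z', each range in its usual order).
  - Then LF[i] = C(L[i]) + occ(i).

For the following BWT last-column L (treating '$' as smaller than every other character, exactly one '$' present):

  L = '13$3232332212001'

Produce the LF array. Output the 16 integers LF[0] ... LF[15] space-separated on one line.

Char counts: '$':1, '0':2, '1':3, '2':5, '3':5
C (first-col start): C('$')=0, C('0')=1, C('1')=3, C('2')=6, C('3')=11
L[0]='1': occ=0, LF[0]=C('1')+0=3+0=3
L[1]='3': occ=0, LF[1]=C('3')+0=11+0=11
L[2]='$': occ=0, LF[2]=C('$')+0=0+0=0
L[3]='3': occ=1, LF[3]=C('3')+1=11+1=12
L[4]='2': occ=0, LF[4]=C('2')+0=6+0=6
L[5]='3': occ=2, LF[5]=C('3')+2=11+2=13
L[6]='2': occ=1, LF[6]=C('2')+1=6+1=7
L[7]='3': occ=3, LF[7]=C('3')+3=11+3=14
L[8]='3': occ=4, LF[8]=C('3')+4=11+4=15
L[9]='2': occ=2, LF[9]=C('2')+2=6+2=8
L[10]='2': occ=3, LF[10]=C('2')+3=6+3=9
L[11]='1': occ=1, LF[11]=C('1')+1=3+1=4
L[12]='2': occ=4, LF[12]=C('2')+4=6+4=10
L[13]='0': occ=0, LF[13]=C('0')+0=1+0=1
L[14]='0': occ=1, LF[14]=C('0')+1=1+1=2
L[15]='1': occ=2, LF[15]=C('1')+2=3+2=5

Answer: 3 11 0 12 6 13 7 14 15 8 9 4 10 1 2 5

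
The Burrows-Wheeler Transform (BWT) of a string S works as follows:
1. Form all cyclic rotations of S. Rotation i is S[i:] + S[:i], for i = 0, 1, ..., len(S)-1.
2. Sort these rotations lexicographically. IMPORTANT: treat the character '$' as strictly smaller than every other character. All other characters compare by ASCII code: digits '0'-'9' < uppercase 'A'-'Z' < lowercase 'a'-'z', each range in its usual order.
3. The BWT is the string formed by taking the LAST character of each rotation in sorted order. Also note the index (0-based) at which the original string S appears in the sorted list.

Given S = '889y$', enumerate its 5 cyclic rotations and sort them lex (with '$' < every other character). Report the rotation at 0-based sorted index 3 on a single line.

Answer: 9y$88

Derivation:
All 5 rotations (rotation i = S[i:]+S[:i]):
  rot[0] = 889y$
  rot[1] = 89y$8
  rot[2] = 9y$88
  rot[3] = y$889
  rot[4] = $889y
Sorted (with $ < everything):
  sorted[0] = $889y
  sorted[1] = 889y$
  sorted[2] = 89y$8
  sorted[3] = 9y$88
  sorted[4] = y$889
sorted[3] = 9y$88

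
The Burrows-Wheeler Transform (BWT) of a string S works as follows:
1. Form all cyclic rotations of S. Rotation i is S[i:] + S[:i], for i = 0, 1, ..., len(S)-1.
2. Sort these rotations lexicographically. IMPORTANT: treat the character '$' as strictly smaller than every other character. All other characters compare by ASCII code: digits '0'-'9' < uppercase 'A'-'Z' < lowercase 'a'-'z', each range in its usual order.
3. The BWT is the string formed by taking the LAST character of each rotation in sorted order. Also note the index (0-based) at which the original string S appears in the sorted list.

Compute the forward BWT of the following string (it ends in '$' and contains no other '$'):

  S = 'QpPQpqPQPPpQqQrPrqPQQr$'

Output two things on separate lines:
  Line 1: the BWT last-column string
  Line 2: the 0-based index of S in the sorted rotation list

Answer: rQqqpPrPP$PpQqQPQprQQQP
9

Derivation:
All 23 rotations (rotation i = S[i:]+S[:i]):
  rot[0] = QpPQpqPQPPpQqQrPrqPQQr$
  rot[1] = pPQpqPQPPpQqQrPrqPQQr$Q
  rot[2] = PQpqPQPPpQqQrPrqPQQr$Qp
  rot[3] = QpqPQPPpQqQrPrqPQQr$QpP
  rot[4] = pqPQPPpQqQrPrqPQQr$QpPQ
  rot[5] = qPQPPpQqQrPrqPQQr$QpPQp
  rot[6] = PQPPpQqQrPrqPQQr$QpPQpq
  rot[7] = QPPpQqQrPrqPQQr$QpPQpqP
  rot[8] = PPpQqQrPrqPQQr$QpPQpqPQ
  rot[9] = PpQqQrPrqPQQr$QpPQpqPQP
  rot[10] = pQqQrPrqPQQr$QpPQpqPQPP
  rot[11] = QqQrPrqPQQr$QpPQpqPQPPp
  rot[12] = qQrPrqPQQr$QpPQpqPQPPpQ
  rot[13] = QrPrqPQQr$QpPQpqPQPPpQq
  rot[14] = rPrqPQQr$QpPQpqPQPPpQqQ
  rot[15] = PrqPQQr$QpPQpqPQPPpQqQr
  rot[16] = rqPQQr$QpPQpqPQPPpQqQrP
  rot[17] = qPQQr$QpPQpqPQPPpQqQrPr
  rot[18] = PQQr$QpPQpqPQPPpQqQrPrq
  rot[19] = QQr$QpPQpqPQPPpQqQrPrqP
  rot[20] = Qr$QpPQpqPQPPpQqQrPrqPQ
  rot[21] = r$QpPQpqPQPPpQqQrPrqPQQ
  rot[22] = $QpPQpqPQPPpQqQrPrqPQQr
Sorted (with $ < everything):
  sorted[0] = $QpPQpqPQPPpQqQrPrqPQQr  (last char: 'r')
  sorted[1] = PPpQqQrPrqPQQr$QpPQpqPQ  (last char: 'Q')
  sorted[2] = PQPPpQqQrPrqPQQr$QpPQpq  (last char: 'q')
  sorted[3] = PQQr$QpPQpqPQPPpQqQrPrq  (last char: 'q')
  sorted[4] = PQpqPQPPpQqQrPrqPQQr$Qp  (last char: 'p')
  sorted[5] = PpQqQrPrqPQQr$QpPQpqPQP  (last char: 'P')
  sorted[6] = PrqPQQr$QpPQpqPQPPpQqQr  (last char: 'r')
  sorted[7] = QPPpQqQrPrqPQQr$QpPQpqP  (last char: 'P')
  sorted[8] = QQr$QpPQpqPQPPpQqQrPrqP  (last char: 'P')
  sorted[9] = QpPQpqPQPPpQqQrPrqPQQr$  (last char: '$')
  sorted[10] = QpqPQPPpQqQrPrqPQQr$QpP  (last char: 'P')
  sorted[11] = QqQrPrqPQQr$QpPQpqPQPPp  (last char: 'p')
  sorted[12] = Qr$QpPQpqPQPPpQqQrPrqPQ  (last char: 'Q')
  sorted[13] = QrPrqPQQr$QpPQpqPQPPpQq  (last char: 'q')
  sorted[14] = pPQpqPQPPpQqQrPrqPQQr$Q  (last char: 'Q')
  sorted[15] = pQqQrPrqPQQr$QpPQpqPQPP  (last char: 'P')
  sorted[16] = pqPQPPpQqQrPrqPQQr$QpPQ  (last char: 'Q')
  sorted[17] = qPQPPpQqQrPrqPQQr$QpPQp  (last char: 'p')
  sorted[18] = qPQQr$QpPQpqPQPPpQqQrPr  (last char: 'r')
  sorted[19] = qQrPrqPQQr$QpPQpqPQPPpQ  (last char: 'Q')
  sorted[20] = r$QpPQpqPQPPpQqQrPrqPQQ  (last char: 'Q')
  sorted[21] = rPrqPQQr$QpPQpqPQPPpQqQ  (last char: 'Q')
  sorted[22] = rqPQQr$QpPQpqPQPPpQqQrP  (last char: 'P')
Last column: rQqqpPrPP$PpQqQPQprQQQP
Original string S is at sorted index 9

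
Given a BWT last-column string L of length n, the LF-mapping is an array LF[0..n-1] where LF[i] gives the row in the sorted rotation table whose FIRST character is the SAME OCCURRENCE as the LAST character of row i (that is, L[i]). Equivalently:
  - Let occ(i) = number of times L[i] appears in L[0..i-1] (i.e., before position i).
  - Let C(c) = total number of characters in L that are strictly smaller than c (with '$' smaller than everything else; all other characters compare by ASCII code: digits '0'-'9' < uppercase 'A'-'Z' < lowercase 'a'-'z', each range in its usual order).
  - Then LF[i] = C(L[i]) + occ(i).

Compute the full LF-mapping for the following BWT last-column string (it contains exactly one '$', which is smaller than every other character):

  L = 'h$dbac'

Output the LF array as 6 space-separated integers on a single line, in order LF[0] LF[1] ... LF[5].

Answer: 5 0 4 2 1 3

Derivation:
Char counts: '$':1, 'a':1, 'b':1, 'c':1, 'd':1, 'h':1
C (first-col start): C('$')=0, C('a')=1, C('b')=2, C('c')=3, C('d')=4, C('h')=5
L[0]='h': occ=0, LF[0]=C('h')+0=5+0=5
L[1]='$': occ=0, LF[1]=C('$')+0=0+0=0
L[2]='d': occ=0, LF[2]=C('d')+0=4+0=4
L[3]='b': occ=0, LF[3]=C('b')+0=2+0=2
L[4]='a': occ=0, LF[4]=C('a')+0=1+0=1
L[5]='c': occ=0, LF[5]=C('c')+0=3+0=3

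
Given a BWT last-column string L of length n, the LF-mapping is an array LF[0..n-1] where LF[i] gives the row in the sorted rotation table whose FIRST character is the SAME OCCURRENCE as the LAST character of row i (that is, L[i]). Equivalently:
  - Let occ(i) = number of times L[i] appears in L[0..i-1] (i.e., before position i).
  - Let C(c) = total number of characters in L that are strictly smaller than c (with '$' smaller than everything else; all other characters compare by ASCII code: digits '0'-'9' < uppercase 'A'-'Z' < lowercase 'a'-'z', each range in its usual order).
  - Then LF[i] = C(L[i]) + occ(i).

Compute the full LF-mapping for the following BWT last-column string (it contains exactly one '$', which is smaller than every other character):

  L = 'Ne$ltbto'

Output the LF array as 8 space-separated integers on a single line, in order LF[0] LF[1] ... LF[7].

Char counts: '$':1, 'N':1, 'b':1, 'e':1, 'l':1, 'o':1, 't':2
C (first-col start): C('$')=0, C('N')=1, C('b')=2, C('e')=3, C('l')=4, C('o')=5, C('t')=6
L[0]='N': occ=0, LF[0]=C('N')+0=1+0=1
L[1]='e': occ=0, LF[1]=C('e')+0=3+0=3
L[2]='$': occ=0, LF[2]=C('$')+0=0+0=0
L[3]='l': occ=0, LF[3]=C('l')+0=4+0=4
L[4]='t': occ=0, LF[4]=C('t')+0=6+0=6
L[5]='b': occ=0, LF[5]=C('b')+0=2+0=2
L[6]='t': occ=1, LF[6]=C('t')+1=6+1=7
L[7]='o': occ=0, LF[7]=C('o')+0=5+0=5

Answer: 1 3 0 4 6 2 7 5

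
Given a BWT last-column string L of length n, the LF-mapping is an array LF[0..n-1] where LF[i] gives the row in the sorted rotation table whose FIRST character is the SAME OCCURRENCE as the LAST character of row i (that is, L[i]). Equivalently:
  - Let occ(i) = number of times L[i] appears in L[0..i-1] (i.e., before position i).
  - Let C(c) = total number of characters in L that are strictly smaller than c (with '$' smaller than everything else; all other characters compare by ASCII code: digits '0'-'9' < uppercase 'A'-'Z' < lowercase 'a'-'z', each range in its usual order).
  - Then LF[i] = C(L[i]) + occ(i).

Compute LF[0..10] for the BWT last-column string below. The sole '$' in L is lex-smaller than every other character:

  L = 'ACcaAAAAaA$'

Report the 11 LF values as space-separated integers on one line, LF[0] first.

Answer: 1 7 10 8 2 3 4 5 9 6 0

Derivation:
Char counts: '$':1, 'A':6, 'C':1, 'a':2, 'c':1
C (first-col start): C('$')=0, C('A')=1, C('C')=7, C('a')=8, C('c')=10
L[0]='A': occ=0, LF[0]=C('A')+0=1+0=1
L[1]='C': occ=0, LF[1]=C('C')+0=7+0=7
L[2]='c': occ=0, LF[2]=C('c')+0=10+0=10
L[3]='a': occ=0, LF[3]=C('a')+0=8+0=8
L[4]='A': occ=1, LF[4]=C('A')+1=1+1=2
L[5]='A': occ=2, LF[5]=C('A')+2=1+2=3
L[6]='A': occ=3, LF[6]=C('A')+3=1+3=4
L[7]='A': occ=4, LF[7]=C('A')+4=1+4=5
L[8]='a': occ=1, LF[8]=C('a')+1=8+1=9
L[9]='A': occ=5, LF[9]=C('A')+5=1+5=6
L[10]='$': occ=0, LF[10]=C('$')+0=0+0=0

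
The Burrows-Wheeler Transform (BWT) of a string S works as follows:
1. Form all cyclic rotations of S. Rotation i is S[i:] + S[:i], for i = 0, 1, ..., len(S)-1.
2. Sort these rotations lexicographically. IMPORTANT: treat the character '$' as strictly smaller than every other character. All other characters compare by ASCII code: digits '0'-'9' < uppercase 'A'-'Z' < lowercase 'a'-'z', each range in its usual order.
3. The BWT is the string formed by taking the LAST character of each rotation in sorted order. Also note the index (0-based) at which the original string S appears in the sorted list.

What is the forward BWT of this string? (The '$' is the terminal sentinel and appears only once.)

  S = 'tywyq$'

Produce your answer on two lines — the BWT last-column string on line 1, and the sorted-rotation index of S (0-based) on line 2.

All 6 rotations (rotation i = S[i:]+S[:i]):
  rot[0] = tywyq$
  rot[1] = ywyq$t
  rot[2] = wyq$ty
  rot[3] = yq$tyw
  rot[4] = q$tywy
  rot[5] = $tywyq
Sorted (with $ < everything):
  sorted[0] = $tywyq  (last char: 'q')
  sorted[1] = q$tywy  (last char: 'y')
  sorted[2] = tywyq$  (last char: '$')
  sorted[3] = wyq$ty  (last char: 'y')
  sorted[4] = yq$tyw  (last char: 'w')
  sorted[5] = ywyq$t  (last char: 't')
Last column: qy$ywt
Original string S is at sorted index 2

Answer: qy$ywt
2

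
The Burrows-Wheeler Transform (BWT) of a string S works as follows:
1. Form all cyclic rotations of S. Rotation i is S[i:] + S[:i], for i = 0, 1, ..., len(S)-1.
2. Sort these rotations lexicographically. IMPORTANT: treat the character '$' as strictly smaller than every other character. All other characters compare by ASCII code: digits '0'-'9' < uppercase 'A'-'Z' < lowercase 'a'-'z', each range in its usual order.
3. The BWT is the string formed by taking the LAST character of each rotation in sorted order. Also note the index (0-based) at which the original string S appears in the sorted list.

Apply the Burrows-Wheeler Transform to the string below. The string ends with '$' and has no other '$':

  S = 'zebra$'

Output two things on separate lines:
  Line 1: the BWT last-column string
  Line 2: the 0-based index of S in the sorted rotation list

Answer: arezb$
5

Derivation:
All 6 rotations (rotation i = S[i:]+S[:i]):
  rot[0] = zebra$
  rot[1] = ebra$z
  rot[2] = bra$ze
  rot[3] = ra$zeb
  rot[4] = a$zebr
  rot[5] = $zebra
Sorted (with $ < everything):
  sorted[0] = $zebra  (last char: 'a')
  sorted[1] = a$zebr  (last char: 'r')
  sorted[2] = bra$ze  (last char: 'e')
  sorted[3] = ebra$z  (last char: 'z')
  sorted[4] = ra$zeb  (last char: 'b')
  sorted[5] = zebra$  (last char: '$')
Last column: arezb$
Original string S is at sorted index 5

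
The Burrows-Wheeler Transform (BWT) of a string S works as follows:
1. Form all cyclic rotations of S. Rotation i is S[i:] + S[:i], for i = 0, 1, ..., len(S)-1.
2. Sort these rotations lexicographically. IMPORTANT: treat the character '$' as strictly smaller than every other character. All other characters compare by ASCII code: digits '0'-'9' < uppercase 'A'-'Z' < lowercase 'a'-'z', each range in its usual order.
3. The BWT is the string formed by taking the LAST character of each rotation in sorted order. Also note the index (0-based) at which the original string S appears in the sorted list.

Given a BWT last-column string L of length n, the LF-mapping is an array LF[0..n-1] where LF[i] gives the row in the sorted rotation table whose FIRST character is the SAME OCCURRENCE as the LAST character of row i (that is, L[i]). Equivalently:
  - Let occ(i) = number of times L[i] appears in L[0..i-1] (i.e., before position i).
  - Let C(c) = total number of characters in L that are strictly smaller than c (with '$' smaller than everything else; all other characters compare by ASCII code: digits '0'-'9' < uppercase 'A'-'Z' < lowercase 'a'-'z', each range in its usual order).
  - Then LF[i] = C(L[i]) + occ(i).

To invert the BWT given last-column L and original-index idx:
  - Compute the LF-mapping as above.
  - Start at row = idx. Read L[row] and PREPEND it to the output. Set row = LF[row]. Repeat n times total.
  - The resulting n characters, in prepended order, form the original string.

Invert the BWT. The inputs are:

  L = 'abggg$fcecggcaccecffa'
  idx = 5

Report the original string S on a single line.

LF mapping: 1 4 16 17 18 0 13 5 11 6 19 20 7 2 8 9 12 10 14 15 3
Walk LF starting at row 5, prepending L[row]:
  step 1: row=5, L[5]='$', prepend. Next row=LF[5]=0
  step 2: row=0, L[0]='a', prepend. Next row=LF[0]=1
  step 3: row=1, L[1]='b', prepend. Next row=LF[1]=4
  step 4: row=4, L[4]='g', prepend. Next row=LF[4]=18
  step 5: row=18, L[18]='f', prepend. Next row=LF[18]=14
  step 6: row=14, L[14]='c', prepend. Next row=LF[14]=8
  step 7: row=8, L[8]='e', prepend. Next row=LF[8]=11
  step 8: row=11, L[11]='g', prepend. Next row=LF[11]=20
  step 9: row=20, L[20]='a', prepend. Next row=LF[20]=3
  step 10: row=3, L[3]='g', prepend. Next row=LF[3]=17
  step 11: row=17, L[17]='c', prepend. Next row=LF[17]=10
  step 12: row=10, L[10]='g', prepend. Next row=LF[10]=19
  step 13: row=19, L[19]='f', prepend. Next row=LF[19]=15
  step 14: row=15, L[15]='c', prepend. Next row=LF[15]=9
  step 15: row=9, L[9]='c', prepend. Next row=LF[9]=6
  step 16: row=6, L[6]='f', prepend. Next row=LF[6]=13
  step 17: row=13, L[13]='a', prepend. Next row=LF[13]=2
  step 18: row=2, L[2]='g', prepend. Next row=LF[2]=16
  step 19: row=16, L[16]='e', prepend. Next row=LF[16]=12
  step 20: row=12, L[12]='c', prepend. Next row=LF[12]=7
  step 21: row=7, L[7]='c', prepend. Next row=LF[7]=5
Reversed output: ccegafccfgcgagecfgba$

Answer: ccegafccfgcgagecfgba$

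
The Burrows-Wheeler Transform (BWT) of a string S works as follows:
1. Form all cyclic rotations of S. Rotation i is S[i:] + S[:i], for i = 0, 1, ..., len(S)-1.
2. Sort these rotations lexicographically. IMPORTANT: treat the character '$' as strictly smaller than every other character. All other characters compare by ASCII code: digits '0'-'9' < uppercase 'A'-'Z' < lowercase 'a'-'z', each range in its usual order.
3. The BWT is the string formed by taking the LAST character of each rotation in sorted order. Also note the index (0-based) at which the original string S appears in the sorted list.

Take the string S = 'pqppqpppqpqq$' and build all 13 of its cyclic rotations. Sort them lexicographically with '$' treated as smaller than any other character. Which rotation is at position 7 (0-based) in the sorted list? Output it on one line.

Answer: pqq$pqppqpppq

Derivation:
All 13 rotations (rotation i = S[i:]+S[:i]):
  rot[0] = pqppqpppqpqq$
  rot[1] = qppqpppqpqq$p
  rot[2] = ppqpppqpqq$pq
  rot[3] = pqpppqpqq$pqp
  rot[4] = qpppqpqq$pqpp
  rot[5] = pppqpqq$pqppq
  rot[6] = ppqpqq$pqppqp
  rot[7] = pqpqq$pqppqpp
  rot[8] = qpqq$pqppqppp
  rot[9] = pqq$pqppqpppq
  rot[10] = qq$pqppqpppqp
  rot[11] = q$pqppqpppqpq
  rot[12] = $pqppqpppqpqq
Sorted (with $ < everything):
  sorted[0] = $pqppqpppqpqq
  sorted[1] = pppqpqq$pqppq
  sorted[2] = ppqpppqpqq$pq
  sorted[3] = ppqpqq$pqppqp
  sorted[4] = pqpppqpqq$pqp
  sorted[5] = pqppqpppqpqq$
  sorted[6] = pqpqq$pqppqpp
  sorted[7] = pqq$pqppqpppq
  sorted[8] = q$pqppqpppqpq
  sorted[9] = qpppqpqq$pqpp
  sorted[10] = qppqpppqpqq$p
  sorted[11] = qpqq$pqppqppp
  sorted[12] = qq$pqppqpppqp
sorted[7] = pqq$pqppqpppq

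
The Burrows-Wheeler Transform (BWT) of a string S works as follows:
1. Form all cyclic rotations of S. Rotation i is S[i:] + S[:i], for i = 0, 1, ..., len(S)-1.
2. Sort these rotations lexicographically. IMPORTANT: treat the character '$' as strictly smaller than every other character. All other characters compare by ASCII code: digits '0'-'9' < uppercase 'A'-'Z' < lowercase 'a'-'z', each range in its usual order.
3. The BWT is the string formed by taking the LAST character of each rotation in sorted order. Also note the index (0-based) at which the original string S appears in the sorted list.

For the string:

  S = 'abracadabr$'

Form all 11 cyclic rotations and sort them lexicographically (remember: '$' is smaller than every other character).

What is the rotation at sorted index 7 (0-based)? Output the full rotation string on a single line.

All 11 rotations (rotation i = S[i:]+S[:i]):
  rot[0] = abracadabr$
  rot[1] = bracadabr$a
  rot[2] = racadabr$ab
  rot[3] = acadabr$abr
  rot[4] = cadabr$abra
  rot[5] = adabr$abrac
  rot[6] = dabr$abraca
  rot[7] = abr$abracad
  rot[8] = br$abracada
  rot[9] = r$abracadab
  rot[10] = $abracadabr
Sorted (with $ < everything):
  sorted[0] = $abracadabr
  sorted[1] = abr$abracad
  sorted[2] = abracadabr$
  sorted[3] = acadabr$abr
  sorted[4] = adabr$abrac
  sorted[5] = br$abracada
  sorted[6] = bracadabr$a
  sorted[7] = cadabr$abra
  sorted[8] = dabr$abraca
  sorted[9] = r$abracadab
  sorted[10] = racadabr$ab
sorted[7] = cadabr$abra

Answer: cadabr$abra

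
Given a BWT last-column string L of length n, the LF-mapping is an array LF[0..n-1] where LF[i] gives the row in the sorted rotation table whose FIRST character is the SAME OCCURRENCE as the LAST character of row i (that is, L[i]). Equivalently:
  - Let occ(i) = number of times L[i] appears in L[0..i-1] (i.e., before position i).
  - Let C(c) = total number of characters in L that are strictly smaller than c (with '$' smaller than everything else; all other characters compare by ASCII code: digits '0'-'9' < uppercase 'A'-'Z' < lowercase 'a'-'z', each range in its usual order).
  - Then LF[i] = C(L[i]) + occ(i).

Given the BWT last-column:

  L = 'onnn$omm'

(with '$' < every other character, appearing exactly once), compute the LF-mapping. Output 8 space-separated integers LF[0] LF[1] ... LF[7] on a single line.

Char counts: '$':1, 'm':2, 'n':3, 'o':2
C (first-col start): C('$')=0, C('m')=1, C('n')=3, C('o')=6
L[0]='o': occ=0, LF[0]=C('o')+0=6+0=6
L[1]='n': occ=0, LF[1]=C('n')+0=3+0=3
L[2]='n': occ=1, LF[2]=C('n')+1=3+1=4
L[3]='n': occ=2, LF[3]=C('n')+2=3+2=5
L[4]='$': occ=0, LF[4]=C('$')+0=0+0=0
L[5]='o': occ=1, LF[5]=C('o')+1=6+1=7
L[6]='m': occ=0, LF[6]=C('m')+0=1+0=1
L[7]='m': occ=1, LF[7]=C('m')+1=1+1=2

Answer: 6 3 4 5 0 7 1 2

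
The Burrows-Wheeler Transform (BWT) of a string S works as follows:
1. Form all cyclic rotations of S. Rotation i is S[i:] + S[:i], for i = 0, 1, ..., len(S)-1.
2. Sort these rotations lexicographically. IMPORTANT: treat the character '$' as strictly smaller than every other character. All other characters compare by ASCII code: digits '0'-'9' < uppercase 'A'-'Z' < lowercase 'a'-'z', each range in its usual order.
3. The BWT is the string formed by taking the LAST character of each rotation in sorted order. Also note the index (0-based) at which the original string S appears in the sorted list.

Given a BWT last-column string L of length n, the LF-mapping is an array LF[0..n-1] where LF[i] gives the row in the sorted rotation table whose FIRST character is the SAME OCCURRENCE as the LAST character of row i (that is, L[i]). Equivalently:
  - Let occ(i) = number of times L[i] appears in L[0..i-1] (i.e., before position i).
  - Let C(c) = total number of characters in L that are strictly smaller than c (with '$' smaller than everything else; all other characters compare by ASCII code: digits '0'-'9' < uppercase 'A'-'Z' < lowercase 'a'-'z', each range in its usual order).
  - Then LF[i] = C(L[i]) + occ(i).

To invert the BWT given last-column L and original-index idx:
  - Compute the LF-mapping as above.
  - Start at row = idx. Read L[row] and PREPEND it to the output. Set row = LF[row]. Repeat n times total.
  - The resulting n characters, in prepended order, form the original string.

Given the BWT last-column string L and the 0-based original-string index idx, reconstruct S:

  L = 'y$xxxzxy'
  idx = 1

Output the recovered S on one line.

LF mapping: 5 0 1 2 3 7 4 6
Walk LF starting at row 1, prepending L[row]:
  step 1: row=1, L[1]='$', prepend. Next row=LF[1]=0
  step 2: row=0, L[0]='y', prepend. Next row=LF[0]=5
  step 3: row=5, L[5]='z', prepend. Next row=LF[5]=7
  step 4: row=7, L[7]='y', prepend. Next row=LF[7]=6
  step 5: row=6, L[6]='x', prepend. Next row=LF[6]=4
  step 6: row=4, L[4]='x', prepend. Next row=LF[4]=3
  step 7: row=3, L[3]='x', prepend. Next row=LF[3]=2
  step 8: row=2, L[2]='x', prepend. Next row=LF[2]=1
Reversed output: xxxxyzy$

Answer: xxxxyzy$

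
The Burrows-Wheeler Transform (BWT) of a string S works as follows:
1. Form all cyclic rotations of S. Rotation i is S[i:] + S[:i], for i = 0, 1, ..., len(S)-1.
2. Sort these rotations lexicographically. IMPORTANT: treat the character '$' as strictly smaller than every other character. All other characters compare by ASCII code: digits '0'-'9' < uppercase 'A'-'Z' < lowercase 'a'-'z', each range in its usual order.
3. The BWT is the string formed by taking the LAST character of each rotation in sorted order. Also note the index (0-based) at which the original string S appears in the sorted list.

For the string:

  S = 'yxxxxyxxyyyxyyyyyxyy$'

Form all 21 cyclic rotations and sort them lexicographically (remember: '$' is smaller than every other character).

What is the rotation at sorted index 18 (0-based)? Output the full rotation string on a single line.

Answer: yyyxyyyyyxyy$yxxxxyxx

Derivation:
All 21 rotations (rotation i = S[i:]+S[:i]):
  rot[0] = yxxxxyxxyyyxyyyyyxyy$
  rot[1] = xxxxyxxyyyxyyyyyxyy$y
  rot[2] = xxxyxxyyyxyyyyyxyy$yx
  rot[3] = xxyxxyyyxyyyyyxyy$yxx
  rot[4] = xyxxyyyxyyyyyxyy$yxxx
  rot[5] = yxxyyyxyyyyyxyy$yxxxx
  rot[6] = xxyyyxyyyyyxyy$yxxxxy
  rot[7] = xyyyxyyyyyxyy$yxxxxyx
  rot[8] = yyyxyyyyyxyy$yxxxxyxx
  rot[9] = yyxyyyyyxyy$yxxxxyxxy
  rot[10] = yxyyyyyxyy$yxxxxyxxyy
  rot[11] = xyyyyyxyy$yxxxxyxxyyy
  rot[12] = yyyyyxyy$yxxxxyxxyyyx
  rot[13] = yyyyxyy$yxxxxyxxyyyxy
  rot[14] = yyyxyy$yxxxxyxxyyyxyy
  rot[15] = yyxyy$yxxxxyxxyyyxyyy
  rot[16] = yxyy$yxxxxyxxyyyxyyyy
  rot[17] = xyy$yxxxxyxxyyyxyyyyy
  rot[18] = yy$yxxxxyxxyyyxyyyyyx
  rot[19] = y$yxxxxyxxyyyxyyyyyxy
  rot[20] = $yxxxxyxxyyyxyyyyyxyy
Sorted (with $ < everything):
  sorted[0] = $yxxxxyxxyyyxyyyyyxyy
  sorted[1] = xxxxyxxyyyxyyyyyxyy$y
  sorted[2] = xxxyxxyyyxyyyyyxyy$yx
  sorted[3] = xxyxxyyyxyyyyyxyy$yxx
  sorted[4] = xxyyyxyyyyyxyy$yxxxxy
  sorted[5] = xyxxyyyxyyyyyxyy$yxxx
  sorted[6] = xyy$yxxxxyxxyyyxyyyyy
  sorted[7] = xyyyxyyyyyxyy$yxxxxyx
  sorted[8] = xyyyyyxyy$yxxxxyxxyyy
  sorted[9] = y$yxxxxyxxyyyxyyyyyxy
  sorted[10] = yxxxxyxxyyyxyyyyyxyy$
  sorted[11] = yxxyyyxyyyyyxyy$yxxxx
  sorted[12] = yxyy$yxxxxyxxyyyxyyyy
  sorted[13] = yxyyyyyxyy$yxxxxyxxyy
  sorted[14] = yy$yxxxxyxxyyyxyyyyyx
  sorted[15] = yyxyy$yxxxxyxxyyyxyyy
  sorted[16] = yyxyyyyyxyy$yxxxxyxxy
  sorted[17] = yyyxyy$yxxxxyxxyyyxyy
  sorted[18] = yyyxyyyyyxyy$yxxxxyxx
  sorted[19] = yyyyxyy$yxxxxyxxyyyxy
  sorted[20] = yyyyyxyy$yxxxxyxxyyyx
sorted[18] = yyyxyyyyyxyy$yxxxxyxx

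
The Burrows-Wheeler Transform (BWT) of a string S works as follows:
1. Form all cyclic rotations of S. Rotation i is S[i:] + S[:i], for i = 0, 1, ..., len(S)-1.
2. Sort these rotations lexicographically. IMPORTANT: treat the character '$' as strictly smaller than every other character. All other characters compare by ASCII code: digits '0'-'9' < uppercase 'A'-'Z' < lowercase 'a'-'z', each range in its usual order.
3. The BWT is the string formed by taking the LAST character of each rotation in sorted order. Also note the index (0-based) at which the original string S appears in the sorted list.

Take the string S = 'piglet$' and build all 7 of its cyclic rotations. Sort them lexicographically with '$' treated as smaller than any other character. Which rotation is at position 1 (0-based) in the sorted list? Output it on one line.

All 7 rotations (rotation i = S[i:]+S[:i]):
  rot[0] = piglet$
  rot[1] = iglet$p
  rot[2] = glet$pi
  rot[3] = let$pig
  rot[4] = et$pigl
  rot[5] = t$pigle
  rot[6] = $piglet
Sorted (with $ < everything):
  sorted[0] = $piglet
  sorted[1] = et$pigl
  sorted[2] = glet$pi
  sorted[3] = iglet$p
  sorted[4] = let$pig
  sorted[5] = piglet$
  sorted[6] = t$pigle
sorted[1] = et$pigl

Answer: et$pigl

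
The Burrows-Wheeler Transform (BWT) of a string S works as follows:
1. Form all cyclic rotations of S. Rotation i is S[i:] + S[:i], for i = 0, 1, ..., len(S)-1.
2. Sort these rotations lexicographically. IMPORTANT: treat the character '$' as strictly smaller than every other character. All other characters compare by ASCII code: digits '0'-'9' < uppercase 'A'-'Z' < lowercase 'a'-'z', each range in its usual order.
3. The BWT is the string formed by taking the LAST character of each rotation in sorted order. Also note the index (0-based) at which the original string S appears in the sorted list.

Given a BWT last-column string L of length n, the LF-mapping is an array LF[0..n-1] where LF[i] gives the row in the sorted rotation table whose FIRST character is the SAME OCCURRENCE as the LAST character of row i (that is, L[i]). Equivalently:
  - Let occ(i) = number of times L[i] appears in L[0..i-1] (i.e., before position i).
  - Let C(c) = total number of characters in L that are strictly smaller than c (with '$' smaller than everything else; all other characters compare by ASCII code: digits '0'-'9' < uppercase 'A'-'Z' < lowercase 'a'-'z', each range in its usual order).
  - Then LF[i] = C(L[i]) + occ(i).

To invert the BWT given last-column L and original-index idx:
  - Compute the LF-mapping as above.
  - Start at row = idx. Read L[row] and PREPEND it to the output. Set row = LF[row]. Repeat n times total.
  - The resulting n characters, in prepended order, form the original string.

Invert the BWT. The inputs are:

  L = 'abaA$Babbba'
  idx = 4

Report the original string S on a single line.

LF mapping: 3 7 4 1 0 2 5 8 9 10 6
Walk LF starting at row 4, prepending L[row]:
  step 1: row=4, L[4]='$', prepend. Next row=LF[4]=0
  step 2: row=0, L[0]='a', prepend. Next row=LF[0]=3
  step 3: row=3, L[3]='A', prepend. Next row=LF[3]=1
  step 4: row=1, L[1]='b', prepend. Next row=LF[1]=7
  step 5: row=7, L[7]='b', prepend. Next row=LF[7]=8
  step 6: row=8, L[8]='b', prepend. Next row=LF[8]=9
  step 7: row=9, L[9]='b', prepend. Next row=LF[9]=10
  step 8: row=10, L[10]='a', prepend. Next row=LF[10]=6
  step 9: row=6, L[6]='a', prepend. Next row=LF[6]=5
  step 10: row=5, L[5]='B', prepend. Next row=LF[5]=2
  step 11: row=2, L[2]='a', prepend. Next row=LF[2]=4
Reversed output: aBaabbbbAa$

Answer: aBaabbbbAa$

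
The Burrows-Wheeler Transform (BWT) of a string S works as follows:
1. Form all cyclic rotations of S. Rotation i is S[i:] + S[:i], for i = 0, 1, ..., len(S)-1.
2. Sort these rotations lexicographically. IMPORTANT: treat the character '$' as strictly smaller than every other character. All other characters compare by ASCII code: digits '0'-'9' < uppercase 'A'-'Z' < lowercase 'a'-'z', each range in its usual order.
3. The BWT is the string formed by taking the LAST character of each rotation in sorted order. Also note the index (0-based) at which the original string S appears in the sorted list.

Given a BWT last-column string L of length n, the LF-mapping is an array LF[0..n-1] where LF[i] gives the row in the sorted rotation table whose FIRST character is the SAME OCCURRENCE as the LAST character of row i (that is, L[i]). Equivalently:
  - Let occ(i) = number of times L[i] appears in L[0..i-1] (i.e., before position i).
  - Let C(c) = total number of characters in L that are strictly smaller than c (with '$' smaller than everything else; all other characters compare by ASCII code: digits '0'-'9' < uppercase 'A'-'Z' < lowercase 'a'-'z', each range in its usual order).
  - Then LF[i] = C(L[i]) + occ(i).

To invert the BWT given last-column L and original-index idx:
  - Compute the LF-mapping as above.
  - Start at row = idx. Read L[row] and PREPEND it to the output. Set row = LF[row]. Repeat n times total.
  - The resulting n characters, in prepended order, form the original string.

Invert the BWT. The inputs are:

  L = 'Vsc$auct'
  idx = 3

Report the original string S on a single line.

LF mapping: 1 5 3 0 2 7 4 6
Walk LF starting at row 3, prepending L[row]:
  step 1: row=3, L[3]='$', prepend. Next row=LF[3]=0
  step 2: row=0, L[0]='V', prepend. Next row=LF[0]=1
  step 3: row=1, L[1]='s', prepend. Next row=LF[1]=5
  step 4: row=5, L[5]='u', prepend. Next row=LF[5]=7
  step 5: row=7, L[7]='t', prepend. Next row=LF[7]=6
  step 6: row=6, L[6]='c', prepend. Next row=LF[6]=4
  step 7: row=4, L[4]='a', prepend. Next row=LF[4]=2
  step 8: row=2, L[2]='c', prepend. Next row=LF[2]=3
Reversed output: cactusV$

Answer: cactusV$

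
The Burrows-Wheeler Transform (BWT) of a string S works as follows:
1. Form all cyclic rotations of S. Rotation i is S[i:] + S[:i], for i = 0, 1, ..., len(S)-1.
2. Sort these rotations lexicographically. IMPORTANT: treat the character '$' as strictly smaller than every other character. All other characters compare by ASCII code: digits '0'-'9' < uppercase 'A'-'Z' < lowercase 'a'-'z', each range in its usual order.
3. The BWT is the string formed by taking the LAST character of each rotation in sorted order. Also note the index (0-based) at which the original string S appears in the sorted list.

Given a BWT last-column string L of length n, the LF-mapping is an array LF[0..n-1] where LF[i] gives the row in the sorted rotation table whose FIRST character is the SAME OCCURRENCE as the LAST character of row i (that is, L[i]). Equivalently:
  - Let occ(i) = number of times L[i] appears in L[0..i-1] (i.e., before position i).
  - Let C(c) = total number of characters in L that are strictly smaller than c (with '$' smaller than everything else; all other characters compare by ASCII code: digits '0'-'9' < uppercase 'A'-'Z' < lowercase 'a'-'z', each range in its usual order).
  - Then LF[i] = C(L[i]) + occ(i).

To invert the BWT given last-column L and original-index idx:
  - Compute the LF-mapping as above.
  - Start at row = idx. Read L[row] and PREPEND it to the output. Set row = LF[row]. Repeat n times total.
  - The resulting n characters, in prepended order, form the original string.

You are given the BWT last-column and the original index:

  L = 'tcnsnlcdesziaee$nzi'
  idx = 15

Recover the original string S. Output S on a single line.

Answer: sizzleincandescent$

Derivation:
LF mapping: 16 2 11 14 12 10 3 4 5 15 17 8 1 6 7 0 13 18 9
Walk LF starting at row 15, prepending L[row]:
  step 1: row=15, L[15]='$', prepend. Next row=LF[15]=0
  step 2: row=0, L[0]='t', prepend. Next row=LF[0]=16
  step 3: row=16, L[16]='n', prepend. Next row=LF[16]=13
  step 4: row=13, L[13]='e', prepend. Next row=LF[13]=6
  step 5: row=6, L[6]='c', prepend. Next row=LF[6]=3
  step 6: row=3, L[3]='s', prepend. Next row=LF[3]=14
  step 7: row=14, L[14]='e', prepend. Next row=LF[14]=7
  step 8: row=7, L[7]='d', prepend. Next row=LF[7]=4
  step 9: row=4, L[4]='n', prepend. Next row=LF[4]=12
  step 10: row=12, L[12]='a', prepend. Next row=LF[12]=1
  step 11: row=1, L[1]='c', prepend. Next row=LF[1]=2
  step 12: row=2, L[2]='n', prepend. Next row=LF[2]=11
  step 13: row=11, L[11]='i', prepend. Next row=LF[11]=8
  step 14: row=8, L[8]='e', prepend. Next row=LF[8]=5
  step 15: row=5, L[5]='l', prepend. Next row=LF[5]=10
  step 16: row=10, L[10]='z', prepend. Next row=LF[10]=17
  step 17: row=17, L[17]='z', prepend. Next row=LF[17]=18
  step 18: row=18, L[18]='i', prepend. Next row=LF[18]=9
  step 19: row=9, L[9]='s', prepend. Next row=LF[9]=15
Reversed output: sizzleincandescent$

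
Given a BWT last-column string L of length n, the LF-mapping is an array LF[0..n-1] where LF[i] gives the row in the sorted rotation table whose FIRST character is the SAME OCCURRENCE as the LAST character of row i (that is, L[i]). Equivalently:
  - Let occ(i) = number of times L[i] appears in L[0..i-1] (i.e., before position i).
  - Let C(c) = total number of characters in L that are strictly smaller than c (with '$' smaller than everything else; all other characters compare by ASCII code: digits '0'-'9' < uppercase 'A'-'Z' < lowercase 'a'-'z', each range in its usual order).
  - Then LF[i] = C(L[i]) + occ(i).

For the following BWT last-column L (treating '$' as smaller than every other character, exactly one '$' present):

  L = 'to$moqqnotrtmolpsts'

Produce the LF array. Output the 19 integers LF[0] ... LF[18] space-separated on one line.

Char counts: '$':1, 'l':1, 'm':2, 'n':1, 'o':4, 'p':1, 'q':2, 'r':1, 's':2, 't':4
C (first-col start): C('$')=0, C('l')=1, C('m')=2, C('n')=4, C('o')=5, C('p')=9, C('q')=10, C('r')=12, C('s')=13, C('t')=15
L[0]='t': occ=0, LF[0]=C('t')+0=15+0=15
L[1]='o': occ=0, LF[1]=C('o')+0=5+0=5
L[2]='$': occ=0, LF[2]=C('$')+0=0+0=0
L[3]='m': occ=0, LF[3]=C('m')+0=2+0=2
L[4]='o': occ=1, LF[4]=C('o')+1=5+1=6
L[5]='q': occ=0, LF[5]=C('q')+0=10+0=10
L[6]='q': occ=1, LF[6]=C('q')+1=10+1=11
L[7]='n': occ=0, LF[7]=C('n')+0=4+0=4
L[8]='o': occ=2, LF[8]=C('o')+2=5+2=7
L[9]='t': occ=1, LF[9]=C('t')+1=15+1=16
L[10]='r': occ=0, LF[10]=C('r')+0=12+0=12
L[11]='t': occ=2, LF[11]=C('t')+2=15+2=17
L[12]='m': occ=1, LF[12]=C('m')+1=2+1=3
L[13]='o': occ=3, LF[13]=C('o')+3=5+3=8
L[14]='l': occ=0, LF[14]=C('l')+0=1+0=1
L[15]='p': occ=0, LF[15]=C('p')+0=9+0=9
L[16]='s': occ=0, LF[16]=C('s')+0=13+0=13
L[17]='t': occ=3, LF[17]=C('t')+3=15+3=18
L[18]='s': occ=1, LF[18]=C('s')+1=13+1=14

Answer: 15 5 0 2 6 10 11 4 7 16 12 17 3 8 1 9 13 18 14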